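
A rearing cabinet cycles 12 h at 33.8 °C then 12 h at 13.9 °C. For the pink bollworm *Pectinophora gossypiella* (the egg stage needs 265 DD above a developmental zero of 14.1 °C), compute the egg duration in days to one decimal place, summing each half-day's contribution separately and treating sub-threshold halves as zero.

26.9 days

Day half: max(0, 33.8 − 14.1) × 0.5 = 19.7 × 0.5 = 9.85 DD.
Night half: max(0, 13.9 − 14.1) × 0.5 = 0.0 × 0.5 = 0.00 DD.
Per 24 h: 9.85 DD/day.
Duration = 265 / 9.85 = 26.904 ≈ 26.9 days.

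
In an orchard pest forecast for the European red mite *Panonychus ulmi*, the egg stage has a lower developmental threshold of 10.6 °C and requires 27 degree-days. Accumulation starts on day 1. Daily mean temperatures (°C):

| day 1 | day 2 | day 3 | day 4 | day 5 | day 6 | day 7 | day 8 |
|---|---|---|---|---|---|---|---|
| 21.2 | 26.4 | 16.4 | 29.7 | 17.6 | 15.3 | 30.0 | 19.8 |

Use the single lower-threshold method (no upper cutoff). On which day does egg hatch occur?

day 3

Daily DD above 10.6 °C: 10.6, 15.8, 5.8, 19.1, 7.0, 4.7, 19.4, 9.2.
Cumulative: 10.6, 26.4, 32.2, 51.3, 58.3, 63.0, 82.4, 91.6.
The total first reaches 27 DD on day 3.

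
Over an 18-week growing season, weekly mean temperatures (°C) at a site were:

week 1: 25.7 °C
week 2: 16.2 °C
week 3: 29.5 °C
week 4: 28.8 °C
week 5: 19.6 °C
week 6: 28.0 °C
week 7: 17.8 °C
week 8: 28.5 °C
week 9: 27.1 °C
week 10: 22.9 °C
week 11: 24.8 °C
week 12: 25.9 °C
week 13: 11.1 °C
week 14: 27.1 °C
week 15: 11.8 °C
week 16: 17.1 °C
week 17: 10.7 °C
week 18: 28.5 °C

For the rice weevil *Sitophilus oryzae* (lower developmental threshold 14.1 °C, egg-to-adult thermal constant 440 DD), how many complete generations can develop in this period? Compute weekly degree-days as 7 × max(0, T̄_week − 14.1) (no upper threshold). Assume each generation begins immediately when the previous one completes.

Weekly DD (7 × max(0, T̄ − 14.1)): 81.2, 14.7, 107.8, 102.9, 38.5, 97.3, 25.9, 100.8, 91.0, 61.6, 74.9, 82.6, 0.0, 91.0, 0.0, 21.0, 0.0, 100.8.
Season total = 1092.0 DD.
Complete generations = ⌊1092.0 / 440⌋ = 2.

2 generations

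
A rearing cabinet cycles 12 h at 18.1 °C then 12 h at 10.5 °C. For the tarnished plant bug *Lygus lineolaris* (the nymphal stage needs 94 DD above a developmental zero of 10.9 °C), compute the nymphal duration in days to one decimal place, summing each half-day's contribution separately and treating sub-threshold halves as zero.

Day half: max(0, 18.1 − 10.9) × 0.5 = 7.2 × 0.5 = 3.60 DD.
Night half: max(0, 10.5 − 10.9) × 0.5 = 0.0 × 0.5 = 0.00 DD.
Per 24 h: 3.60 DD/day.
Duration = 94 / 3.60 = 26.111 ≈ 26.1 days.

26.1 days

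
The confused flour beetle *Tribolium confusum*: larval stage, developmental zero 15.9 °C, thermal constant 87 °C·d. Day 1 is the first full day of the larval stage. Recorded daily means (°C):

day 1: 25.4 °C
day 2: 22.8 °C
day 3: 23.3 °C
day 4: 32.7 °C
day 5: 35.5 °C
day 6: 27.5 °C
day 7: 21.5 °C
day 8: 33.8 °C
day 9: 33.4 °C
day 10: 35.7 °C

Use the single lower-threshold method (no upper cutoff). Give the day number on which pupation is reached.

day 8

Daily DD above 15.9 °C: 9.5, 6.9, 7.4, 16.8, 19.6, 11.6, 5.6, 17.9, 17.5, 19.8.
Cumulative: 9.5, 16.4, 23.8, 40.6, 60.2, 71.8, 77.4, 95.3, 112.8, 132.6.
The total first reaches 87 DD on day 8.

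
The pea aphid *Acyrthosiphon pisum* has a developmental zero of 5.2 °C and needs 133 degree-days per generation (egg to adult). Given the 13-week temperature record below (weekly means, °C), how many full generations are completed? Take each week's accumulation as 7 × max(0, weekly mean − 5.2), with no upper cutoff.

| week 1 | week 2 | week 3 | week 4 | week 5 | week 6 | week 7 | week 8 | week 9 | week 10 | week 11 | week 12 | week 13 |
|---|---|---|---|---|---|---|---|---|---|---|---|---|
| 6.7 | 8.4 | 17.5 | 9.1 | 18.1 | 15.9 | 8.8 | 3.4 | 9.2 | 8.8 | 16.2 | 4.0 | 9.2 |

3 generations

Weekly DD (7 × max(0, T̄ − 5.2)): 10.5, 22.4, 86.1, 27.3, 90.3, 74.9, 25.2, 0.0, 28.0, 25.2, 77.0, 0.0, 28.0.
Season total = 494.9 DD.
Complete generations = ⌊494.9 / 133⌋ = 3.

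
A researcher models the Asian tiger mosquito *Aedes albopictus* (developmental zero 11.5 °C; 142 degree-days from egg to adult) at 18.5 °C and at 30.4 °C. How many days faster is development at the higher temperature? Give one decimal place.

12.8 days

At 18.5 °C: 142 / (18.5 − 11.5) = 142 / 7.0 = 20.286 d.
At 30.4 °C: 142 / (30.4 − 11.5) = 142 / 18.9 = 7.513 d.
Difference = |20.286 − 7.513| = 12.772 ≈ 12.8 days.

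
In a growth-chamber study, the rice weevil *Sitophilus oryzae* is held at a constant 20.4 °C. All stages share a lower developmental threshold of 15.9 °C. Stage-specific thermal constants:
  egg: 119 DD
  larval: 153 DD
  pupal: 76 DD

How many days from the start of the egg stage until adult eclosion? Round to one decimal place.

Daily accumulation at 20.4 °C = 20.4 − 15.9 = 4.5 DD/day.
Total K = 119 + 153 + 76 = 348 DD.
Total duration = 348 / 4.5 = 77.333 ≈ 77.3 days.

77.3 days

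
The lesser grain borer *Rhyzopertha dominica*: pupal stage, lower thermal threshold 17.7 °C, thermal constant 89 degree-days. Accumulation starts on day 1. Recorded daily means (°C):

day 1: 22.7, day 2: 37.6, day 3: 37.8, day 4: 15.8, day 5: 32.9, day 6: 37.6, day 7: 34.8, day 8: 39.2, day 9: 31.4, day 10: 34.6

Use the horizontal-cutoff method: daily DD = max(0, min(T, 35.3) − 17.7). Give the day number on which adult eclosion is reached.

day 7

Daily DD above 17.7 °C (capped at 17.6): 5.0, 17.6, 17.6, 0.0, 15.2, 17.6, 17.1, 17.6, 13.7, 16.9.
Cumulative: 5.0, 22.6, 40.2, 40.2, 55.4, 73.0, 90.1, 107.7, 121.4, 138.3.
The total first reaches 89 DD on day 7.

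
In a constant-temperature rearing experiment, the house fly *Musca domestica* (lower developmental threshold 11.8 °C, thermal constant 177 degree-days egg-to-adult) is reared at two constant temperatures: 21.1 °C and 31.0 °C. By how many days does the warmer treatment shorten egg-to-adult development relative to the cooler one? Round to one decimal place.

9.8 days

At 21.1 °C: 177 / (21.1 − 11.8) = 177 / 9.3 = 19.032 d.
At 31.0 °C: 177 / (31.0 − 11.8) = 177 / 19.2 = 9.219 d.
Difference = |19.032 − 9.219| = 9.814 ≈ 9.8 days.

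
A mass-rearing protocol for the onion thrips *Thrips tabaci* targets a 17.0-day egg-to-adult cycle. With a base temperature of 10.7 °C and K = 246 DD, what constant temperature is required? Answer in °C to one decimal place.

25.2 °C

Required daily accumulation = 246 / 17.0 = 14.471 DD/day.
T = T_base + 14.471 = 10.7 + 14.471 = 25.171 ≈ 25.2 °C.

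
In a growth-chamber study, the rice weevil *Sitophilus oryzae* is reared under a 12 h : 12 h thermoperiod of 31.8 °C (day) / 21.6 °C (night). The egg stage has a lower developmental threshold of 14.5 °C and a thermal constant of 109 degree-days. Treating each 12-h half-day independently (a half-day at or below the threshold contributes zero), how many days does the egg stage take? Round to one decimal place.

8.9 days

Day half: max(0, 31.8 − 14.5) × 0.5 = 17.3 × 0.5 = 8.65 DD.
Night half: max(0, 21.6 − 14.5) × 0.5 = 7.1 × 0.5 = 3.55 DD.
Per 24 h: 12.20 DD/day.
Duration = 109 / 12.20 = 8.934 ≈ 8.9 days.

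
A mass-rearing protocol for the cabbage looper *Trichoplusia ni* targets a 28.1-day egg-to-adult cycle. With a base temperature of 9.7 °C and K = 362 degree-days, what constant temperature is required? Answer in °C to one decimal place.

Required daily accumulation = 362 / 28.1 = 12.883 DD/day.
T = T_base + 12.883 = 9.7 + 12.883 = 22.583 ≈ 22.6 °C.

22.6 °C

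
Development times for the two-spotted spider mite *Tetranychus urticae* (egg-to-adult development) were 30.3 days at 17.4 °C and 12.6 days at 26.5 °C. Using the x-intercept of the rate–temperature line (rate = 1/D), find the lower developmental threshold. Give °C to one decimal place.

10.9 °C

Equal thermal constants: D₁(T₁ − T_b) = D₂(T₂ − T_b).
30.3·(17.4 − T_b) = 12.6·(26.5 − T_b)
T_b = (30.3·17.4 − 12.6·26.5) / (30.3 − 12.6) = 193.32 / 17.7 = 10.922 °C ≈ 10.9 °C.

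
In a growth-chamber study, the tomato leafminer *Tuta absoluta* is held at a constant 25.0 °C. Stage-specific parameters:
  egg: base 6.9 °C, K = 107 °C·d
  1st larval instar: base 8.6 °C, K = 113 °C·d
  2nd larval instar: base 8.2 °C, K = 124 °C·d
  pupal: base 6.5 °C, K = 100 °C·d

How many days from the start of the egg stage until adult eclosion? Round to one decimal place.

25.6 days

egg: 107 / (25.0 − 6.9) = 107 / 18.1 = 5.912 d.
1st larval instar: 113 / (25.0 − 8.6) = 113 / 16.4 = 6.890 d.
2nd larval instar: 124 / (25.0 − 8.2) = 124 / 16.8 = 7.381 d.
pupal: 100 / (25.0 − 6.5) = 100 / 18.5 = 5.405 d.
Sum = 25.588 ≈ 25.6 days.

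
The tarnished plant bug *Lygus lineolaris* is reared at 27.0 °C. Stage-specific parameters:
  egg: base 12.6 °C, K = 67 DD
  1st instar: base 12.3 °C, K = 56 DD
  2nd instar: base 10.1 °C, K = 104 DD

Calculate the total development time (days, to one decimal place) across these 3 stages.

14.6 days

egg: 67 / (27.0 − 12.6) = 67 / 14.4 = 4.653 d.
1st instar: 56 / (27.0 − 12.3) = 56 / 14.7 = 3.810 d.
2nd instar: 104 / (27.0 − 10.1) = 104 / 16.9 = 6.154 d.
Sum = 14.616 ≈ 14.6 days.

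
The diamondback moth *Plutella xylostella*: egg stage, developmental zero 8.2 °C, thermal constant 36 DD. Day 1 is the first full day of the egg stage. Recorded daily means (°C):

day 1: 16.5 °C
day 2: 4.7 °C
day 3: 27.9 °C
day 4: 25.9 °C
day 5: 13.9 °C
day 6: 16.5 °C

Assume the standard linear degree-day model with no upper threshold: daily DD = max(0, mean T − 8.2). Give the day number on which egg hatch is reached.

Daily DD above 8.2 °C: 8.3, 0.0, 19.7, 17.7, 5.7, 8.3.
Cumulative: 8.3, 8.3, 28.0, 45.7, 51.4, 59.7.
The total first reaches 36 DD on day 4.

day 4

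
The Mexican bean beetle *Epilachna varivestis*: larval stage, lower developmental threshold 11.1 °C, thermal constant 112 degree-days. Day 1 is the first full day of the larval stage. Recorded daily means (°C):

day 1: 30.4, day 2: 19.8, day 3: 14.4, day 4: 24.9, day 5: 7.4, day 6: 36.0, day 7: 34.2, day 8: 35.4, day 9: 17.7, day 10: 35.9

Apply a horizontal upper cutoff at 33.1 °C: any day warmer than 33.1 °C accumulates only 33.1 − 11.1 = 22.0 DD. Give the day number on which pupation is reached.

Daily DD above 11.1 °C (capped at 22.0): 19.3, 8.7, 3.3, 13.8, 0.0, 22.0, 22.0, 22.0, 6.6, 22.0.
Cumulative: 19.3, 28.0, 31.3, 45.1, 45.1, 67.1, 89.1, 111.1, 117.7, 139.7.
The total first reaches 112 DD on day 9.

day 9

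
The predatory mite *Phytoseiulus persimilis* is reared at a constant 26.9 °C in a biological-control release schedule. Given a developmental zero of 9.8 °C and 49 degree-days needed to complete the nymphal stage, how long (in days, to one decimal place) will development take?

Daily accumulation = 26.9 − 9.8 = 17.1 DD/day.
Duration = 49 / 17.1 = 2.865 ≈ 2.9 days.

2.9 days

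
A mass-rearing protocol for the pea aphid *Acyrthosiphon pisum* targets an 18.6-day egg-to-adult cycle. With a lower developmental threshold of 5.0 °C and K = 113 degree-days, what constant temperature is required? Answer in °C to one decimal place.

11.1 °C

Required daily accumulation = 113 / 18.6 = 6.075 DD/day.
T = T_base + 6.075 = 5.0 + 6.075 = 11.075 ≈ 11.1 °C.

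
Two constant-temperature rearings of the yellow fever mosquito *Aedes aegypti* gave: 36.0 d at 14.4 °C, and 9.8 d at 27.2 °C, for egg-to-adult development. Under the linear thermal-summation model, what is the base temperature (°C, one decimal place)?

9.6 °C

Equal thermal constants: D₁(T₁ − T_b) = D₂(T₂ − T_b).
36.0·(14.4 − T_b) = 9.8·(27.2 − T_b)
T_b = (36.0·14.4 − 9.8·27.2) / (36.0 − 9.8) = 251.84 / 26.2 = 9.612 °C ≈ 9.6 °C.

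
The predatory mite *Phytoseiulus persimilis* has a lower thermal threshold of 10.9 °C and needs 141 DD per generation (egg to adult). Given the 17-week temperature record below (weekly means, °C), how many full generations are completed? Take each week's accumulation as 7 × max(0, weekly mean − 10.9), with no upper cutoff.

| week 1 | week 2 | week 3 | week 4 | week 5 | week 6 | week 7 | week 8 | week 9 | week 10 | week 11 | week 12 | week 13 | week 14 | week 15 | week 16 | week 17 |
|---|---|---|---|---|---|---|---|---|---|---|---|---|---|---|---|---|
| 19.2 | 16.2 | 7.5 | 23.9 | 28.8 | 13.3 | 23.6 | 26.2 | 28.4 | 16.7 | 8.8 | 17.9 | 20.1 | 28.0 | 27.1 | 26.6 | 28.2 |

Weekly DD (7 × max(0, T̄ − 10.9)): 58.1, 37.1, 0.0, 91.0, 125.3, 16.8, 88.9, 107.1, 122.5, 40.6, 0.0, 49.0, 64.4, 119.7, 113.4, 109.9, 121.1.
Season total = 1264.9 DD.
Complete generations = ⌊1264.9 / 141⌋ = 8.

8 generations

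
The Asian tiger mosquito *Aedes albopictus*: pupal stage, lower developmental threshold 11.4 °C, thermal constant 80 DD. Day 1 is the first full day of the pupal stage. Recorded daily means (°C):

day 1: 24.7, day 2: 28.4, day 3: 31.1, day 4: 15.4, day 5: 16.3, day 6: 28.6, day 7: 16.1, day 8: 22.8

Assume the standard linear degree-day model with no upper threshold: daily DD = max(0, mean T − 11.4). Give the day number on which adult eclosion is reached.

day 7

Daily DD above 11.4 °C: 13.3, 17.0, 19.7, 4.0, 4.9, 17.2, 4.7, 11.4.
Cumulative: 13.3, 30.3, 50.0, 54.0, 58.9, 76.1, 80.8, 92.2.
The total first reaches 80 DD on day 7.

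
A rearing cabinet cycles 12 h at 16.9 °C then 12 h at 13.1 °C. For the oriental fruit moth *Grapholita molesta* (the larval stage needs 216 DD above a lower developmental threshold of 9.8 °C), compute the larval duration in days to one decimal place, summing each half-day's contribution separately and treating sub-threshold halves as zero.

Day half: max(0, 16.9 − 9.8) × 0.5 = 7.1 × 0.5 = 3.55 DD.
Night half: max(0, 13.1 − 9.8) × 0.5 = 3.3 × 0.5 = 1.65 DD.
Per 24 h: 5.20 DD/day.
Duration = 216 / 5.20 = 41.538 ≈ 41.5 days.

41.5 days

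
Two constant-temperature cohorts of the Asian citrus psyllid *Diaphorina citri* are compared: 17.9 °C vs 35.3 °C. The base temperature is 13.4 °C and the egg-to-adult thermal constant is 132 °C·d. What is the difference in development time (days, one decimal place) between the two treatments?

23.3 days

At 17.9 °C: 132 / (17.9 − 13.4) = 132 / 4.5 = 29.333 d.
At 35.3 °C: 132 / (35.3 − 13.4) = 132 / 21.9 = 6.027 d.
Difference = |29.333 − 6.027| = 23.306 ≈ 23.3 days.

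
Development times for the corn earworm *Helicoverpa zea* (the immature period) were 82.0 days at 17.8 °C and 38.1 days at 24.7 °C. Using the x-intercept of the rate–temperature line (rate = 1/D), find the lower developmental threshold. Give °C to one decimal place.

11.8 °C

Equal thermal constants: D₁(T₁ − T_b) = D₂(T₂ − T_b).
82.0·(17.8 − T_b) = 38.1·(24.7 − T_b)
T_b = (82.0·17.8 − 38.1·24.7) / (82.0 − 38.1) = 518.53 / 43.9 = 11.812 °C ≈ 11.8 °C.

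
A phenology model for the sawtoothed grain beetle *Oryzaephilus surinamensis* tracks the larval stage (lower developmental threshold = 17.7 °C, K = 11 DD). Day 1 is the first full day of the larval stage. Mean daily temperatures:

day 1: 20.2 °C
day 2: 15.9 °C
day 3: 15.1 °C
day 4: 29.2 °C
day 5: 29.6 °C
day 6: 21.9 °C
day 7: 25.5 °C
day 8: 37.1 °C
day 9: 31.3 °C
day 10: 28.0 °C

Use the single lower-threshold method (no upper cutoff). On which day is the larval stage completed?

Daily DD above 17.7 °C: 2.5, 0.0, 0.0, 11.5, 11.9, 4.2, 7.8, 19.4, 13.6, 10.3.
Cumulative: 2.5, 2.5, 2.5, 14.0, 25.9, 30.1, 37.9, 57.3, 70.9, 81.2.
The total first reaches 11 DD on day 4.

day 4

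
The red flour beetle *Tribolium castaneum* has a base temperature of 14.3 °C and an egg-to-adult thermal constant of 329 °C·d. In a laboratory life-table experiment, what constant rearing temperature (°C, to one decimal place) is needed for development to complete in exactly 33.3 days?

Required daily accumulation = 329 / 33.3 = 9.880 DD/day.
T = T_base + 9.880 = 14.3 + 9.880 = 24.180 ≈ 24.2 °C.

24.2 °C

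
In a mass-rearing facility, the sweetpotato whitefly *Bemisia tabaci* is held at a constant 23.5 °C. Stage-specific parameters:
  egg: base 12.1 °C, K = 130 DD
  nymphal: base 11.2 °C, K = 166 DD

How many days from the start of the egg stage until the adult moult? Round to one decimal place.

24.9 days

egg: 130 / (23.5 − 12.1) = 130 / 11.4 = 11.404 d.
nymphal: 166 / (23.5 − 11.2) = 166 / 12.3 = 13.496 d.
Sum = 24.899 ≈ 24.9 days.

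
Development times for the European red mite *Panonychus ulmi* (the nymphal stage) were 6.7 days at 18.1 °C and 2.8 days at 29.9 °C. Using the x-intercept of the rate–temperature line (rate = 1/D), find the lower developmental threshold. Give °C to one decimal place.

Equal thermal constants: D₁(T₁ − T_b) = D₂(T₂ − T_b).
6.7·(18.1 − T_b) = 2.8·(29.9 − T_b)
T_b = (6.7·18.1 − 2.8·29.9) / (6.7 − 2.8) = 37.55 / 3.9 = 9.628 °C ≈ 9.6 °C.

9.6 °C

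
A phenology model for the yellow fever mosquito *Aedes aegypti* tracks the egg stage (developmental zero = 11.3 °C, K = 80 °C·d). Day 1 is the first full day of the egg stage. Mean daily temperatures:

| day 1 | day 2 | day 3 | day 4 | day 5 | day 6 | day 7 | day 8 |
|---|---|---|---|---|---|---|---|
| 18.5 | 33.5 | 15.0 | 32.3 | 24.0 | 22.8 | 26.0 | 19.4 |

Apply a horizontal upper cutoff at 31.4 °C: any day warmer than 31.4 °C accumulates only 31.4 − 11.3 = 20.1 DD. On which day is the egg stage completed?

day 7

Daily DD above 11.3 °C (capped at 20.1): 7.2, 20.1, 3.7, 20.1, 12.7, 11.5, 14.7, 8.1.
Cumulative: 7.2, 27.3, 31.0, 51.1, 63.8, 75.3, 90.0, 98.1.
The total first reaches 80 DD on day 7.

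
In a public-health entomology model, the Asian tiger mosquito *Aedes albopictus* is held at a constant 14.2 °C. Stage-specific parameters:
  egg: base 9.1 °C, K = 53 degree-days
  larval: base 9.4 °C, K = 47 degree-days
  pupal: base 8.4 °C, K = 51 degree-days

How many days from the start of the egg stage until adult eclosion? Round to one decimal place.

egg: 53 / (14.2 − 9.1) = 53 / 5.1 = 10.392 d.
larval: 47 / (14.2 − 9.4) = 47 / 4.8 = 9.792 d.
pupal: 51 / (14.2 − 8.4) = 51 / 5.8 = 8.793 d.
Sum = 28.977 ≈ 29.0 days.

29.0 days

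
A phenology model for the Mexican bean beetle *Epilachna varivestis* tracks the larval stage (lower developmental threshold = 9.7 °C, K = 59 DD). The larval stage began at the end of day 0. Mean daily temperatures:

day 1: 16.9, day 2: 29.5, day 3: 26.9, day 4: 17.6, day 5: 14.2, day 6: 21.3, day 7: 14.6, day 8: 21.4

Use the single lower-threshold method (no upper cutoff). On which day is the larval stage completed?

Daily DD above 9.7 °C: 7.2, 19.8, 17.2, 7.9, 4.5, 11.6, 4.9, 11.7.
Cumulative: 7.2, 27.0, 44.2, 52.1, 56.6, 68.2, 73.1, 84.8.
The total first reaches 59 DD on day 6.

day 6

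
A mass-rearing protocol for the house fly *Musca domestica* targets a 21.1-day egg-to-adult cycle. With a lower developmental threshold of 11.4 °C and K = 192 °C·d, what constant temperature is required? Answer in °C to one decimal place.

Required daily accumulation = 192 / 21.1 = 9.100 DD/day.
T = T_base + 9.100 = 11.4 + 9.100 = 20.500 ≈ 20.5 °C.

20.5 °C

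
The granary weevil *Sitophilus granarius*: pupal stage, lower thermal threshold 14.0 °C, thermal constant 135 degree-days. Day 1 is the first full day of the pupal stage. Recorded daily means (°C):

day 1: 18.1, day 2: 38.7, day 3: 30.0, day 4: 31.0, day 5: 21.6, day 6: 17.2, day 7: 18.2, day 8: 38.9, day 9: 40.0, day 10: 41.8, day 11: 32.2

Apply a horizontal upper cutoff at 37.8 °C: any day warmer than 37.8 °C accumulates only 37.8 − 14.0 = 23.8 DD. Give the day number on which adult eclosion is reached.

Daily DD above 14.0 °C (capped at 23.8): 4.1, 23.8, 16.0, 17.0, 7.6, 3.2, 4.2, 23.8, 23.8, 23.8, 18.2.
Cumulative: 4.1, 27.9, 43.9, 60.9, 68.5, 71.7, 75.9, 99.7, 123.5, 147.3, 165.5.
The total first reaches 135 DD on day 10.

day 10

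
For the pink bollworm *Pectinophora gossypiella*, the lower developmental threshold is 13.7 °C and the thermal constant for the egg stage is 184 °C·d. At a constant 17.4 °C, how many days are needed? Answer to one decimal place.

Daily accumulation = 17.4 − 13.7 = 3.7 DD/day.
Duration = 184 / 3.7 = 49.730 ≈ 49.7 days.

49.7 days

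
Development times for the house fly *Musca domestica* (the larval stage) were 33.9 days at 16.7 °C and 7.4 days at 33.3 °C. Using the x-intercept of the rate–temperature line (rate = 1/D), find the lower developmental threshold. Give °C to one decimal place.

Equal thermal constants: D₁(T₁ − T_b) = D₂(T₂ − T_b).
33.9·(16.7 − T_b) = 7.4·(33.3 − T_b)
T_b = (33.9·16.7 − 7.4·33.3) / (33.9 − 7.4) = 319.71 / 26.5 = 12.065 °C ≈ 12.1 °C.

12.1 °C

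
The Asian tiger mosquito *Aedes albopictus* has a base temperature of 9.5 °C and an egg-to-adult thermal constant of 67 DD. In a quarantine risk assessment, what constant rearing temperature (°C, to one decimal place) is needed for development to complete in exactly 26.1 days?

Required daily accumulation = 67 / 26.1 = 2.567 DD/day.
T = T_base + 2.567 = 9.5 + 2.567 = 12.067 ≈ 12.1 °C.

12.1 °C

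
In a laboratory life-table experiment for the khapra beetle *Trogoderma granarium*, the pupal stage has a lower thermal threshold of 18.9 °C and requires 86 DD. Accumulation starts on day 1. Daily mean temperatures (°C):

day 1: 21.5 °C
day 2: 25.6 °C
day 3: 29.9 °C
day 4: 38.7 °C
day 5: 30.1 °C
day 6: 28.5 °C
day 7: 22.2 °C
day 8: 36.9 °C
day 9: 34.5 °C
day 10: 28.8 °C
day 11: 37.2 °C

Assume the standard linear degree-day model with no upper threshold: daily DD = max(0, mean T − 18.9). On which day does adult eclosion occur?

day 9

Daily DD above 18.9 °C: 2.6, 6.7, 11.0, 19.8, 11.2, 9.6, 3.3, 18.0, 15.6, 9.9, 18.3.
Cumulative: 2.6, 9.3, 20.3, 40.1, 51.3, 60.9, 64.2, 82.2, 97.8, 107.7, 126.0.
The total first reaches 86 DD on day 9.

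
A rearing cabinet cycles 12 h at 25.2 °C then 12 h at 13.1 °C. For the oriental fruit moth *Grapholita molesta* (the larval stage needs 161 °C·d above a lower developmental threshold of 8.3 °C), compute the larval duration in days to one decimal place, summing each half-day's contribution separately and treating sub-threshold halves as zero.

Day half: max(0, 25.2 − 8.3) × 0.5 = 16.9 × 0.5 = 8.45 DD.
Night half: max(0, 13.1 − 8.3) × 0.5 = 4.8 × 0.5 = 2.40 DD.
Per 24 h: 10.85 DD/day.
Duration = 161 / 10.85 = 14.839 ≈ 14.8 days.

14.8 days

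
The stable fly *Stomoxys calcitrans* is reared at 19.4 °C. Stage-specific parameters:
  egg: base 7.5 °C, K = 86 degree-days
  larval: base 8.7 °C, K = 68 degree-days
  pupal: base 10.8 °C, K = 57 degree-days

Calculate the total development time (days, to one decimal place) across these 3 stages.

20.2 days

egg: 86 / (19.4 − 7.5) = 86 / 11.9 = 7.227 d.
larval: 68 / (19.4 − 8.7) = 68 / 10.7 = 6.355 d.
pupal: 57 / (19.4 − 10.8) = 57 / 8.6 = 6.628 d.
Sum = 20.210 ≈ 20.2 days.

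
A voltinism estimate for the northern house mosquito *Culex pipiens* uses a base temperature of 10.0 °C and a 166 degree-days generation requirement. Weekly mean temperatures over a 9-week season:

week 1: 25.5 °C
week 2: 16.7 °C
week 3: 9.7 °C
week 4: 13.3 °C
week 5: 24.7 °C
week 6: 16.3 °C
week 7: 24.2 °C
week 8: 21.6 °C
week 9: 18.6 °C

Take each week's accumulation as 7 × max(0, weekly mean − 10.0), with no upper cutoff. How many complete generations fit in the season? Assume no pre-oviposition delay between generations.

3 generations

Weekly DD (7 × max(0, T̄ − 10.0)): 108.5, 46.9, 0.0, 23.1, 102.9, 44.1, 99.4, 81.2, 60.2.
Season total = 566.3 DD.
Complete generations = ⌊566.3 / 166⌋ = 3.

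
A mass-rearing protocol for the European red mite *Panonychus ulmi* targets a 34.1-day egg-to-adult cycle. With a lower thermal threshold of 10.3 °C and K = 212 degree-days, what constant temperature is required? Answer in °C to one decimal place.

16.5 °C

Required daily accumulation = 212 / 34.1 = 6.217 DD/day.
T = T_base + 6.217 = 10.3 + 6.217 = 16.517 ≈ 16.5 °C.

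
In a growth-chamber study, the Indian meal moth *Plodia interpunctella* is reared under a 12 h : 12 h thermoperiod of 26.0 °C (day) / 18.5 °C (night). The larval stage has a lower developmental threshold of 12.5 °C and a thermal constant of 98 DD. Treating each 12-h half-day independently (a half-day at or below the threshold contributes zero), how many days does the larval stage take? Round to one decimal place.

10.1 days

Day half: max(0, 26.0 − 12.5) × 0.5 = 13.5 × 0.5 = 6.75 DD.
Night half: max(0, 18.5 − 12.5) × 0.5 = 6.0 × 0.5 = 3.00 DD.
Per 24 h: 9.75 DD/day.
Duration = 98 / 9.75 = 10.051 ≈ 10.1 days.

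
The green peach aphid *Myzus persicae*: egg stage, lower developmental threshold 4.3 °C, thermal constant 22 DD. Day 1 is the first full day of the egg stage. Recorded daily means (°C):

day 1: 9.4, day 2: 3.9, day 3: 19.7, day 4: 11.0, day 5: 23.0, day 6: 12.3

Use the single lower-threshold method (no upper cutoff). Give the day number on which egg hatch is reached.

day 4

Daily DD above 4.3 °C: 5.1, 0.0, 15.4, 6.7, 18.7, 8.0.
Cumulative: 5.1, 5.1, 20.5, 27.2, 45.9, 53.9.
The total first reaches 22 DD on day 4.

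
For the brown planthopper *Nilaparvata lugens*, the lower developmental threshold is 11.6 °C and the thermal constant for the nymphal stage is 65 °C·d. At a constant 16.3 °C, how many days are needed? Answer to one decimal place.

Daily accumulation = 16.3 − 11.6 = 4.7 DD/day.
Duration = 65 / 4.7 = 13.830 ≈ 13.8 days.

13.8 days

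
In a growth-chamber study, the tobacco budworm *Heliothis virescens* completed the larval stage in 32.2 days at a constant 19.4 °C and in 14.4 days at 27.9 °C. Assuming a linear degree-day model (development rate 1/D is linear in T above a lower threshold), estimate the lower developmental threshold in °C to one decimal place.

Linear rate model ⇒ the product D·(T − T_b) is constant across temperatures.
32.2·(19.4 − T_b) = 14.4·(27.9 − T_b)
T_b = (32.2·19.4 − 14.4·27.9) / (32.2 − 14.4) = 222.92 / 17.8 = 12.524 °C ≈ 12.5 °C.

12.5 °C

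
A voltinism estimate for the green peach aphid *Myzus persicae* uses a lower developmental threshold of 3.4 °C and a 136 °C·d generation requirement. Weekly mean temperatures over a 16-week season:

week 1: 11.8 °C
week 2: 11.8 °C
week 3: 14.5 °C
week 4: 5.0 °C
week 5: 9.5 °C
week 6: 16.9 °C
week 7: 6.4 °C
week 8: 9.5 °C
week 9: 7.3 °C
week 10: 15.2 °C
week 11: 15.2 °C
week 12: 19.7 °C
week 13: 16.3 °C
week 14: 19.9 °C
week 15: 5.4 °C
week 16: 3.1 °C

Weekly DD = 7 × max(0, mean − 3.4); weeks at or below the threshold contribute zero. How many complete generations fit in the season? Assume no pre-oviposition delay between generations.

6 generations

Weekly DD (7 × max(0, T̄ − 3.4)): 58.8, 58.8, 77.7, 11.2, 42.7, 94.5, 21.0, 42.7, 27.3, 82.6, 82.6, 114.1, 90.3, 115.5, 14.0, 0.0.
Season total = 933.8 DD.
Complete generations = ⌊933.8 / 136⌋ = 6.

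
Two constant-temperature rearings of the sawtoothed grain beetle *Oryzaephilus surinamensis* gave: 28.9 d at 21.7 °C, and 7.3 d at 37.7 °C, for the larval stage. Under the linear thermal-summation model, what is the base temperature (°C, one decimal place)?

16.3 °C

Under the model K = D·(T − T_b), so D₁·(T₁ − T_b) = D₂·(T₂ − T_b).
28.9·(21.7 − T_b) = 7.3·(37.7 − T_b)
T_b = (28.9·21.7 − 7.3·37.7) / (28.9 − 7.3) = 351.92 / 21.6 = 16.293 °C ≈ 16.3 °C.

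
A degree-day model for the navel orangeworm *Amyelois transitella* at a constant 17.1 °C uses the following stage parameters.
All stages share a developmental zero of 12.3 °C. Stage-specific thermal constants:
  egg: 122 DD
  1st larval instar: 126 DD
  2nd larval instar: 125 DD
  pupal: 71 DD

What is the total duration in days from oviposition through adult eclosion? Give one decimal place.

Daily accumulation at 17.1 °C = 17.1 − 12.3 = 4.8 DD/day.
Total K = 122 + 126 + 125 + 71 = 444 DD.
Total duration = 444 / 4.8 = 92.500 ≈ 92.5 days.

92.5 days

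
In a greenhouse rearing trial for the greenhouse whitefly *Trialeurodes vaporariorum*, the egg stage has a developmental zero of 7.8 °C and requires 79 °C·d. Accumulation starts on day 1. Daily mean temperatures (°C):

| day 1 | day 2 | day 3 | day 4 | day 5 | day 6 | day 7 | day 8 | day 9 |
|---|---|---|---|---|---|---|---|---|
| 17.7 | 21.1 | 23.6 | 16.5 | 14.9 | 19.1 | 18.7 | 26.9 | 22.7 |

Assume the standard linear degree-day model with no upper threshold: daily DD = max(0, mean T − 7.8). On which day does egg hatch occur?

day 8

Daily DD above 7.8 °C: 9.9, 13.3, 15.8, 8.7, 7.1, 11.3, 10.9, 19.1, 14.9.
Cumulative: 9.9, 23.2, 39.0, 47.7, 54.8, 66.1, 77.0, 96.1, 111.0.
The total first reaches 79 DD on day 8.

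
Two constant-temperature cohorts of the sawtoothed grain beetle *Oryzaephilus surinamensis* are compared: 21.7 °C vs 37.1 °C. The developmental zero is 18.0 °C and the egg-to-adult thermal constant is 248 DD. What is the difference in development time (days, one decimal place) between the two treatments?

54.0 days

At 21.7 °C: 248 / (21.7 − 18.0) = 248 / 3.7 = 67.027 d.
At 37.1 °C: 248 / (37.1 − 18.0) = 248 / 19.1 = 12.984 d.
Difference = |67.027 − 12.984| = 54.043 ≈ 54.0 days.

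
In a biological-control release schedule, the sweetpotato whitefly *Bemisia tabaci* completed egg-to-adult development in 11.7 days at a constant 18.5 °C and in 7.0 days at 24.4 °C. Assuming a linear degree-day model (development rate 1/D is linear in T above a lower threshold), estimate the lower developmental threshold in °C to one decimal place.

Linear rate model ⇒ the product D·(T − T_b) is constant across temperatures.
11.7·(18.5 − T_b) = 7.0·(24.4 − T_b)
T_b = (11.7·18.5 − 7.0·24.4) / (11.7 − 7.0) = 45.65 / 4.7 = 9.713 °C ≈ 9.7 °C.

9.7 °C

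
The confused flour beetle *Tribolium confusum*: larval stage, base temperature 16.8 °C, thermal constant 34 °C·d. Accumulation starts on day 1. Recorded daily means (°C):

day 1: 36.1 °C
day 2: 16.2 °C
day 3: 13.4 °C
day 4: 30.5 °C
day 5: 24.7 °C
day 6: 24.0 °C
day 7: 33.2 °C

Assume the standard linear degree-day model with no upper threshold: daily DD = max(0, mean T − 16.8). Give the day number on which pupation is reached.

day 5

Daily DD above 16.8 °C: 19.3, 0.0, 0.0, 13.7, 7.9, 7.2, 16.4.
Cumulative: 19.3, 19.3, 19.3, 33.0, 40.9, 48.1, 64.5.
The total first reaches 34 DD on day 5.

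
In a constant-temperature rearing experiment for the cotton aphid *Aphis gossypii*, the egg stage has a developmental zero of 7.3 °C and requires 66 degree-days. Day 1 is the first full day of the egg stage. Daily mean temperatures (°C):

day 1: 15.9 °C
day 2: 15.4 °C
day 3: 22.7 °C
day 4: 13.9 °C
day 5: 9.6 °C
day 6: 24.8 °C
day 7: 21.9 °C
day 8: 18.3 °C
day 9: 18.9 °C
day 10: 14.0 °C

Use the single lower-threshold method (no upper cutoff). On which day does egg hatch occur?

day 7

Daily DD above 7.3 °C: 8.6, 8.1, 15.4, 6.6, 2.3, 17.5, 14.6, 11.0, 11.6, 6.7.
Cumulative: 8.6, 16.7, 32.1, 38.7, 41.0, 58.5, 73.1, 84.1, 95.7, 102.4.
The total first reaches 66 DD on day 7.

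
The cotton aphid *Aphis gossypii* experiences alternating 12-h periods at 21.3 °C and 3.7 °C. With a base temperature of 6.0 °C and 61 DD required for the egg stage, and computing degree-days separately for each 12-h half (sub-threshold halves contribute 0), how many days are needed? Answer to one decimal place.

8.0 days

Day half: max(0, 21.3 − 6.0) × 0.5 = 15.3 × 0.5 = 7.65 DD.
Night half: max(0, 3.7 − 6.0) × 0.5 = 0.0 × 0.5 = 0.00 DD.
Per 24 h: 7.65 DD/day.
Duration = 61 / 7.65 = 7.974 ≈ 8.0 days.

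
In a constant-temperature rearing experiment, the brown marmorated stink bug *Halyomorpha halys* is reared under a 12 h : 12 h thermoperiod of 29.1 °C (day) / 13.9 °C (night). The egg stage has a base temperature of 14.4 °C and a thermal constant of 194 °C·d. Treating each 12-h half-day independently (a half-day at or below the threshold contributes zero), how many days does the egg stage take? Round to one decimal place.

26.4 days

Day half: max(0, 29.1 − 14.4) × 0.5 = 14.7 × 0.5 = 7.35 DD.
Night half: max(0, 13.9 − 14.4) × 0.5 = 0.0 × 0.5 = 0.00 DD.
Per 24 h: 7.35 DD/day.
Duration = 194 / 7.35 = 26.395 ≈ 26.4 days.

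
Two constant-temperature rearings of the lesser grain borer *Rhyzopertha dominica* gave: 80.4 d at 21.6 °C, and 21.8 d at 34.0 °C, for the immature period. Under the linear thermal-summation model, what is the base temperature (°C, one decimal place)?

17.0 °C

Equal thermal constants: D₁(T₁ − T_b) = D₂(T₂ − T_b).
80.4·(21.6 − T_b) = 21.8·(34.0 − T_b)
T_b = (80.4·21.6 − 21.8·34.0) / (80.4 − 21.8) = 995.44 / 58.6 = 16.987 °C ≈ 17.0 °C.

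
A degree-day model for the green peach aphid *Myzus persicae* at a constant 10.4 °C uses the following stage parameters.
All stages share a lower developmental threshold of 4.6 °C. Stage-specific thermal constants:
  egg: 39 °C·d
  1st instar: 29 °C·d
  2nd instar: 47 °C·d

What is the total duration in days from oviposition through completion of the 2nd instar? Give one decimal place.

Daily accumulation at 10.4 °C = 10.4 − 4.6 = 5.8 DD/day.
Total K = 39 + 29 + 47 = 115 DD.
Total duration = 115 / 5.8 = 19.828 ≈ 19.8 days.

19.8 days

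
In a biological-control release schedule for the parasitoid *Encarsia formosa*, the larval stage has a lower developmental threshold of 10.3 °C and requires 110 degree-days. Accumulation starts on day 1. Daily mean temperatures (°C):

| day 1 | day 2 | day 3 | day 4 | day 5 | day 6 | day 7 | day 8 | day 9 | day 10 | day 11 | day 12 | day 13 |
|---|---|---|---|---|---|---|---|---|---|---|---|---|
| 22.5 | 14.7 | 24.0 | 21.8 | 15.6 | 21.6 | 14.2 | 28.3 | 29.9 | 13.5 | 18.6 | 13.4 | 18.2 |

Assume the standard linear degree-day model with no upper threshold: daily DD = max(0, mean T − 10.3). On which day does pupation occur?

Daily DD above 10.3 °C: 12.2, 4.4, 13.7, 11.5, 5.3, 11.3, 3.9, 18.0, 19.6, 3.2, 8.3, 3.1, 7.9.
Cumulative: 12.2, 16.6, 30.3, 41.8, 47.1, 58.4, 62.3, 80.3, 99.9, 103.1, 111.4, 114.5, 122.4.
The total first reaches 110 DD on day 11.

day 11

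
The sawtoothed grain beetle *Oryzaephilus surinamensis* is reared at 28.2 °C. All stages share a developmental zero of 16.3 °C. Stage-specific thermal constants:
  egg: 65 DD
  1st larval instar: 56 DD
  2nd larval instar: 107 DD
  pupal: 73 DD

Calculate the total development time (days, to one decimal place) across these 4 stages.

Daily accumulation at 28.2 °C = 28.2 − 16.3 = 11.9 DD/day.
Total K = 65 + 56 + 107 + 73 = 301 DD.
Total duration = 301 / 11.9 = 25.294 ≈ 25.3 days.

25.3 days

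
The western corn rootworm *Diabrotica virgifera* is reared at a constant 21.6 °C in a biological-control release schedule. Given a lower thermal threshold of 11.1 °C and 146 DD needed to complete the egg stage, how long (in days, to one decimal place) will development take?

Daily accumulation = 21.6 − 11.1 = 10.5 DD/day.
Duration = 146 / 10.5 = 13.905 ≈ 13.9 days.

13.9 days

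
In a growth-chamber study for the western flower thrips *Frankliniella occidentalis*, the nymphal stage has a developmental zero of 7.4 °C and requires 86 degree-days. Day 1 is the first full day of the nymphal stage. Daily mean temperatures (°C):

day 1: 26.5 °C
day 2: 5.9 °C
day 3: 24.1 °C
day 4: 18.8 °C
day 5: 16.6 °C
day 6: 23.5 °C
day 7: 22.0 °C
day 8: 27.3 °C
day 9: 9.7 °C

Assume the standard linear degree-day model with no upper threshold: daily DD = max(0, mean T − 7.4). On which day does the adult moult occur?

Daily DD above 7.4 °C: 19.1, 0.0, 16.7, 11.4, 9.2, 16.1, 14.6, 19.9, 2.3.
Cumulative: 19.1, 19.1, 35.8, 47.2, 56.4, 72.5, 87.1, 107.0, 109.3.
The total first reaches 86 DD on day 7.

day 7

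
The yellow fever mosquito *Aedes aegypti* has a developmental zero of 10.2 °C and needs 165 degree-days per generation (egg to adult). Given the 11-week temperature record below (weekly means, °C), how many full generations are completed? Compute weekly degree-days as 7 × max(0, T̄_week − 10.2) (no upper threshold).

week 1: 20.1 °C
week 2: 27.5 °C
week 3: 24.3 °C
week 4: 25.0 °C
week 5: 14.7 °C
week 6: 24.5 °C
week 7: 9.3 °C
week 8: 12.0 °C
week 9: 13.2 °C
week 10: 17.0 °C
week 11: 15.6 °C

Weekly DD (7 × max(0, T̄ − 10.2)): 69.3, 121.1, 98.7, 103.6, 31.5, 100.1, 0.0, 12.6, 21.0, 47.6, 37.8.
Season total = 643.3 DD.
Complete generations = ⌊643.3 / 165⌋ = 3.

3 generations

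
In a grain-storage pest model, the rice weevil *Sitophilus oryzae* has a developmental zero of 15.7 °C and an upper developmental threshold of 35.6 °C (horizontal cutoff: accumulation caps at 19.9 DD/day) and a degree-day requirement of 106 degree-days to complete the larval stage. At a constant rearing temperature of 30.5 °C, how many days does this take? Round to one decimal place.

7.2 days

Daily accumulation = 30.5 − 15.7 = 14.8 DD/day.
Duration = 106 / 14.8 = 7.162 ≈ 7.2 days.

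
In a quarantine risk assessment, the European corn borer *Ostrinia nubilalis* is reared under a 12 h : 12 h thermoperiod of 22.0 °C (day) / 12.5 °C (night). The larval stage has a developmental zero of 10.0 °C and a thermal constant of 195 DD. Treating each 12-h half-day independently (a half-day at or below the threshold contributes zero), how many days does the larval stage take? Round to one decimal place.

26.9 days

Day half: max(0, 22.0 − 10.0) × 0.5 = 12.0 × 0.5 = 6.00 DD.
Night half: max(0, 12.5 − 10.0) × 0.5 = 2.5 × 0.5 = 1.25 DD.
Per 24 h: 7.25 DD/day.
Duration = 195 / 7.25 = 26.897 ≈ 26.9 days.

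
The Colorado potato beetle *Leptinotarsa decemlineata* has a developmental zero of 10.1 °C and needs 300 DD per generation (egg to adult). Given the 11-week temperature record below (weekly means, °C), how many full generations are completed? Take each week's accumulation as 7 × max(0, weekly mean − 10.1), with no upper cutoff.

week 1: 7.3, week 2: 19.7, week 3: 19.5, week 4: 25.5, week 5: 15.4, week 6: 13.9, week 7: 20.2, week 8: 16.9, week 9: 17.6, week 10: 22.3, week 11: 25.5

2 generations

Weekly DD (7 × max(0, T̄ − 10.1)): 0.0, 67.2, 65.8, 107.8, 37.1, 26.6, 70.7, 47.6, 52.5, 85.4, 107.8.
Season total = 668.5 DD.
Complete generations = ⌊668.5 / 300⌋ = 2.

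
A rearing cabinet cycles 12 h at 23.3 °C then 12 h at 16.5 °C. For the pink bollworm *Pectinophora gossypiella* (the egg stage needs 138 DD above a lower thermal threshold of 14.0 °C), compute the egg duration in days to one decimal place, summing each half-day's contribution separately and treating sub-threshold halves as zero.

Day half: max(0, 23.3 − 14.0) × 0.5 = 9.3 × 0.5 = 4.65 DD.
Night half: max(0, 16.5 − 14.0) × 0.5 = 2.5 × 0.5 = 1.25 DD.
Per 24 h: 5.90 DD/day.
Duration = 138 / 5.90 = 23.390 ≈ 23.4 days.

23.4 days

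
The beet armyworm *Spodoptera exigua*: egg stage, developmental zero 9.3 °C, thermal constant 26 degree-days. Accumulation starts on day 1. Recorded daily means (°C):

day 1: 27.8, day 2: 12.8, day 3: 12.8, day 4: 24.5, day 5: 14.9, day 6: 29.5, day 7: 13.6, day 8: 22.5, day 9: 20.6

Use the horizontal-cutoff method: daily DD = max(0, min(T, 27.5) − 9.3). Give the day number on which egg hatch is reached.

Daily DD above 9.3 °C (capped at 18.2): 18.2, 3.5, 3.5, 15.2, 5.6, 18.2, 4.3, 13.2, 11.3.
Cumulative: 18.2, 21.7, 25.2, 40.4, 46.0, 64.2, 68.5, 81.7, 93.0.
The total first reaches 26 DD on day 4.

day 4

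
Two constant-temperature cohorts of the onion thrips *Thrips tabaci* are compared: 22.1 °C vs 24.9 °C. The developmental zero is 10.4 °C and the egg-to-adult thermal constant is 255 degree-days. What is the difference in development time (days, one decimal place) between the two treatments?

4.2 days

At 22.1 °C: 255 / (22.1 − 10.4) = 255 / 11.7 = 21.795 d.
At 24.9 °C: 255 / (24.9 − 10.4) = 255 / 14.5 = 17.586 d.
Difference = |21.795 − 17.586| = 4.209 ≈ 4.2 days.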